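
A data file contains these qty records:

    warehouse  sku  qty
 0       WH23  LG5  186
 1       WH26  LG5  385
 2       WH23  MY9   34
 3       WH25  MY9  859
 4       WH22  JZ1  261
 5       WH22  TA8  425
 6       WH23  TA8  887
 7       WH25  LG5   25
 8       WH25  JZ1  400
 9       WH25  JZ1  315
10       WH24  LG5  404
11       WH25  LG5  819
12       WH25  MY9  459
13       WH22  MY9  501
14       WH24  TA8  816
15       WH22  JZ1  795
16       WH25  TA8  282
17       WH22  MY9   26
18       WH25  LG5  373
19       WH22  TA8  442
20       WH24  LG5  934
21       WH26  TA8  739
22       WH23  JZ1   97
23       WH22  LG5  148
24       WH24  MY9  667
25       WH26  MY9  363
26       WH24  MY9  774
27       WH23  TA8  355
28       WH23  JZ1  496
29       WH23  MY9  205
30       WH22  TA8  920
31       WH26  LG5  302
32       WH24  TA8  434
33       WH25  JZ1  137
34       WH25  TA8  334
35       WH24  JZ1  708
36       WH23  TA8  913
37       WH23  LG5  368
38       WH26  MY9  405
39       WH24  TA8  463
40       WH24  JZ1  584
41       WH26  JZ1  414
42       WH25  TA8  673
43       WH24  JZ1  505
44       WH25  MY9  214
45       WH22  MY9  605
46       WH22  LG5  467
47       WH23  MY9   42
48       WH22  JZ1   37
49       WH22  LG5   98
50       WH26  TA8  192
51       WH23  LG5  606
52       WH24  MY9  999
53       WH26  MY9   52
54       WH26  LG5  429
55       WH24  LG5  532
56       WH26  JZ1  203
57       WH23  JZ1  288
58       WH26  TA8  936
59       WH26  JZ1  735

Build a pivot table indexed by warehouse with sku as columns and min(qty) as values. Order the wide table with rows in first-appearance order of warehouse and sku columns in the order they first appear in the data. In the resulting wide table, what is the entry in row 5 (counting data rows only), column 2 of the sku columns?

667

With rows in first-appearance order of warehouse, row 5 is warehouse=WH24. sku columns in first-appearance order: LG5, MY9, JZ1, TA8; column 2 is MY9.
Long rows with warehouse=WH24, sku=MY9: min(667, 774, 999) = 667.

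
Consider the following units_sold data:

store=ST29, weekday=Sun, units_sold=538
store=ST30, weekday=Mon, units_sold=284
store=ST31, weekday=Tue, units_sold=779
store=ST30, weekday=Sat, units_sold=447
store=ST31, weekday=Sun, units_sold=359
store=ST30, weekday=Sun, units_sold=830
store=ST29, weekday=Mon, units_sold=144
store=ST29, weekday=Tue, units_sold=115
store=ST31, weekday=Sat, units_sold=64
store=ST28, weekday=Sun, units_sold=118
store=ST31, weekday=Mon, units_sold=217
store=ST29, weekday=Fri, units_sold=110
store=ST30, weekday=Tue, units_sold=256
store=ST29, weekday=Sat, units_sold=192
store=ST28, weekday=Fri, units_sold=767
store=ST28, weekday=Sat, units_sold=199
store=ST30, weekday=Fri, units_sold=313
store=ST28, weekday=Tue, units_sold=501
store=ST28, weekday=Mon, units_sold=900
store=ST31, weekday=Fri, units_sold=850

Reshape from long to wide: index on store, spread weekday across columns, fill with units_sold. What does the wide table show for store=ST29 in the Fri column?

110

Wide layout: rows indexed by store, columns are the 5 distinct weekday values (Sun, Mon, Tue, Sat, Fri).
Cell (store=ST29, weekday=Fri) draws from the long row where store=ST29 and weekday=Fri, which has units_sold=110.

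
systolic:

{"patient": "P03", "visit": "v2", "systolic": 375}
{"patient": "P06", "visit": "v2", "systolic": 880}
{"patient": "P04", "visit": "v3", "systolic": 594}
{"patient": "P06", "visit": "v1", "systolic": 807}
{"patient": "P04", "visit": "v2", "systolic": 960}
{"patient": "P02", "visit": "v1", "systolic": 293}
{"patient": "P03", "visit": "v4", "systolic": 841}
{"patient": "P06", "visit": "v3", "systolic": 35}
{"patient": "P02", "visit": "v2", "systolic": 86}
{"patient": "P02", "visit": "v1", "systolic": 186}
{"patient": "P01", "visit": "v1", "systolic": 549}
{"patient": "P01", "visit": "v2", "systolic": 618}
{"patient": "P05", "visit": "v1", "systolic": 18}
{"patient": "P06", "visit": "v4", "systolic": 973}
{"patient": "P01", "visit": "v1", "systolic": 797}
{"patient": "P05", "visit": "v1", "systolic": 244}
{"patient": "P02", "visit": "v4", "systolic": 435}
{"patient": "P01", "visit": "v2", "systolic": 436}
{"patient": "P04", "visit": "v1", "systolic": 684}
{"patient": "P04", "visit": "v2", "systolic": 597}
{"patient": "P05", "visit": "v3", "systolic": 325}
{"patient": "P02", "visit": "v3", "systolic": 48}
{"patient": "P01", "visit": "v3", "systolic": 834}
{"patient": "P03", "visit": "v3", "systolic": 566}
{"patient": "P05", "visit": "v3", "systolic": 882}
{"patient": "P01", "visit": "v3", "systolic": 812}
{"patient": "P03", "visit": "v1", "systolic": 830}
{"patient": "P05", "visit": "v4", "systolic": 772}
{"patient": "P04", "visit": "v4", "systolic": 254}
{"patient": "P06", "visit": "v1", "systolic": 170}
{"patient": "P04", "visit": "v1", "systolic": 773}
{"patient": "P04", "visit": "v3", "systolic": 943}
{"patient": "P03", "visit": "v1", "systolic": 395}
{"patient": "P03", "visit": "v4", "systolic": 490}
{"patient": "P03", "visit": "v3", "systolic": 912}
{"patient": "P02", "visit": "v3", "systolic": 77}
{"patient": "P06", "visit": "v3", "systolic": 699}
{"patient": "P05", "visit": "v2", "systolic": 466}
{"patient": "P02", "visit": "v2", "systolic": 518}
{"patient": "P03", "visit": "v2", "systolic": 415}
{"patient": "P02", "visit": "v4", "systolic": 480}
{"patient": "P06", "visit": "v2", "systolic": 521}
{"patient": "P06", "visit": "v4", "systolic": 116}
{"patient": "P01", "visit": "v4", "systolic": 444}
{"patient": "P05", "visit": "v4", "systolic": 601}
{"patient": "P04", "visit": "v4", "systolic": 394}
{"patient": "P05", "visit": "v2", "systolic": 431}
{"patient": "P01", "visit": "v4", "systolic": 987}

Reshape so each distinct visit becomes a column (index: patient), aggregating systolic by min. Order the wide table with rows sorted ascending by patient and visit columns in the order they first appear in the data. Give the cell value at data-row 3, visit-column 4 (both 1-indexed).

With rows sorted ascending by patient, row 3 is patient=P03. visit columns in first-appearance order: v2, v3, v1, v4; column 4 is v4.
Long rows with patient=P03, visit=v4: min(841, 490) = 490.

490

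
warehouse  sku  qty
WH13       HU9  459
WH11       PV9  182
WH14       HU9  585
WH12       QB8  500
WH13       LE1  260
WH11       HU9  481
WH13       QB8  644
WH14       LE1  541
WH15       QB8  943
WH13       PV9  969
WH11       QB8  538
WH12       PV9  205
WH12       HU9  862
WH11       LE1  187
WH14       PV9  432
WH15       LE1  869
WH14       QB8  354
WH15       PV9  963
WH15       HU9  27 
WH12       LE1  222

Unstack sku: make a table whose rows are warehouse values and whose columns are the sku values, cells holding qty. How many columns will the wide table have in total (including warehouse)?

5

1 column for warehouse plus 4 distinct sku values → 5 columns.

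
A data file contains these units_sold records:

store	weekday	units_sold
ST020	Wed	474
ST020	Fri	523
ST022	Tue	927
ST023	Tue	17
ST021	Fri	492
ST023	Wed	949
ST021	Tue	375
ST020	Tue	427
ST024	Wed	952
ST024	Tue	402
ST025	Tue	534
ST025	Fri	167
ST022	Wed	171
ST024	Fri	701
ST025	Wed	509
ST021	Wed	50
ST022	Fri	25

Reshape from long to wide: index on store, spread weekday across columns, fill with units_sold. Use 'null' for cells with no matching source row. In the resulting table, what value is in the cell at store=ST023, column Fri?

null

No long-format row has store=ST023 and weekday=Fri, so the cell is null.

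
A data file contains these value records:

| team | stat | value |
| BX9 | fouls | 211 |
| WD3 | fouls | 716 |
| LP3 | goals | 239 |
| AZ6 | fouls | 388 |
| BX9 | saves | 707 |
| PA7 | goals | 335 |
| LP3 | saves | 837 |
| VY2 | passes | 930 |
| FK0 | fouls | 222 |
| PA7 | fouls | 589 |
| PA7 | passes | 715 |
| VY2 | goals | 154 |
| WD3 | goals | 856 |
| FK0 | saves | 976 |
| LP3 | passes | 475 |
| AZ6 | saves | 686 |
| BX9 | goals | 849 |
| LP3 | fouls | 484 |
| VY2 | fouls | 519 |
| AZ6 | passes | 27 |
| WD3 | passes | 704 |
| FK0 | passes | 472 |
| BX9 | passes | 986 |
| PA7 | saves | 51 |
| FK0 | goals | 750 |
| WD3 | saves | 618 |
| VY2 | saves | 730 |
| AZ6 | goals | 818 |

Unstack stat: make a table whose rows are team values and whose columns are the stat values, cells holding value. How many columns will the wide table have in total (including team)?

5

1 column for team plus 4 distinct stat values → 5 columns.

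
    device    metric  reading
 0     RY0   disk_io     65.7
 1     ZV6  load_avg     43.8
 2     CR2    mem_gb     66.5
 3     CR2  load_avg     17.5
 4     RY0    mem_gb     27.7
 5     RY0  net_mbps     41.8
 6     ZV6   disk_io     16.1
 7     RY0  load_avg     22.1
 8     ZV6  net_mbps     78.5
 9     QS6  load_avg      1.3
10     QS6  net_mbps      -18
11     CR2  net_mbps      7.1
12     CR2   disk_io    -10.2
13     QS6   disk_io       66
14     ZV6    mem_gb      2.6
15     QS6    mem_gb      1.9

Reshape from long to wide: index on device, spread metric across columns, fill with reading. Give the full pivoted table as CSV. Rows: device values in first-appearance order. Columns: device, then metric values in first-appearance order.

device,disk_io,load_avg,mem_gb,net_mbps
RY0,65.7,22.1,27.7,41.8
ZV6,16.1,43.8,2.6,78.5
CR2,-10.2,17.5,66.5,7.1
QS6,66,1.3,1.9,-18

Columns: device plus the 4 distinct metric values (disk_io, load_avg, mem_gb, net_mbps).
For example, row RY0 column disk_io takes reading=65.7 from the long row (RY0, disk_io).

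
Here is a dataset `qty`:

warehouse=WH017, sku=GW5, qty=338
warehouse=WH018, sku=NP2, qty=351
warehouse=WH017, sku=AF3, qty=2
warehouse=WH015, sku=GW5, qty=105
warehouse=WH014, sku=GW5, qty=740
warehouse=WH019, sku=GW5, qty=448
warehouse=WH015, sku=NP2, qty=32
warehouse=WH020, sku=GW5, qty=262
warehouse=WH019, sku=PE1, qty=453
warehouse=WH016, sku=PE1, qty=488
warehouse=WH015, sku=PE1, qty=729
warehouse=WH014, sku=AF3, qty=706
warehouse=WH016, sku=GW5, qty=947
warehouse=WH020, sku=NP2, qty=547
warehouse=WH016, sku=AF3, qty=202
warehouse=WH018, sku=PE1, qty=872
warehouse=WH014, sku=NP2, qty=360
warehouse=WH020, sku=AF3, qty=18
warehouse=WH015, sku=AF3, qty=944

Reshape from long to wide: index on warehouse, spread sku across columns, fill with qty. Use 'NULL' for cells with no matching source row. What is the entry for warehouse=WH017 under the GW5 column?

The long row with warehouse=WH017, sku=GW5 has qty=338.

338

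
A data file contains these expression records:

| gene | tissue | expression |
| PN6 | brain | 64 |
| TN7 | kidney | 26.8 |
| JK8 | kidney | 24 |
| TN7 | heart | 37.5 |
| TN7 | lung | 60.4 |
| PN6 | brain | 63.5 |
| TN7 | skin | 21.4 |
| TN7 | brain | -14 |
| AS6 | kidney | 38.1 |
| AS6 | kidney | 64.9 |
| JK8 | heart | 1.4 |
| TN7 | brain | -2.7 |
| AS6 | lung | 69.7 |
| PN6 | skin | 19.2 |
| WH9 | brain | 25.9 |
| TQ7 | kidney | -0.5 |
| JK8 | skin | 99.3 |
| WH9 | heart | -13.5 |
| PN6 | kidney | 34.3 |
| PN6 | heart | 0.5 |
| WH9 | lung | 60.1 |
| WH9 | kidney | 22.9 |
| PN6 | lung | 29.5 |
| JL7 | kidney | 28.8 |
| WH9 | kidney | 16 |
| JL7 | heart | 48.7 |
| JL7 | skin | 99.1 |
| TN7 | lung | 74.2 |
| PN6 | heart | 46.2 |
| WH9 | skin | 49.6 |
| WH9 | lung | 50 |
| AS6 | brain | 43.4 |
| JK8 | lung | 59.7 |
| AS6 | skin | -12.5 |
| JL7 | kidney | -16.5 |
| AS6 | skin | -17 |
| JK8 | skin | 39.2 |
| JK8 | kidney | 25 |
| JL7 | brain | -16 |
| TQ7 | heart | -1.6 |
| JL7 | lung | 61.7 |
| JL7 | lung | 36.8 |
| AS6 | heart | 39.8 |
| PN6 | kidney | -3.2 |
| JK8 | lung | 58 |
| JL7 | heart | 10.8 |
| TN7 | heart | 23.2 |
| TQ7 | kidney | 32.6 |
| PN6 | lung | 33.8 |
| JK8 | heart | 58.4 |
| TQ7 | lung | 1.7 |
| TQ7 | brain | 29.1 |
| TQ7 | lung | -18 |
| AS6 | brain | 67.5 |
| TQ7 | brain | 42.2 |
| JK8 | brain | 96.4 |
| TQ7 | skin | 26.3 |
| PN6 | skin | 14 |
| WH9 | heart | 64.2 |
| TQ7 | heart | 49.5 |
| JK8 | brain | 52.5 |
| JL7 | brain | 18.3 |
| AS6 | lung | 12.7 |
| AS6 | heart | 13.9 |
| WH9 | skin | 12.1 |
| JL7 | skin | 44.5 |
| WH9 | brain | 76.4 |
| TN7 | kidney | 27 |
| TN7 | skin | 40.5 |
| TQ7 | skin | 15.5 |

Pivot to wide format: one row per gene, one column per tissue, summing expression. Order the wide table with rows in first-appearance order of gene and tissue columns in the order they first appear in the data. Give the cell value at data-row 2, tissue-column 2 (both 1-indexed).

With rows in first-appearance order of gene, row 2 is gene=TN7. tissue columns in first-appearance order: brain, kidney, heart, lung, skin; column 2 is kidney.
Long rows with gene=TN7, tissue=kidney: 26.8 + 27 = 53.8.

53.8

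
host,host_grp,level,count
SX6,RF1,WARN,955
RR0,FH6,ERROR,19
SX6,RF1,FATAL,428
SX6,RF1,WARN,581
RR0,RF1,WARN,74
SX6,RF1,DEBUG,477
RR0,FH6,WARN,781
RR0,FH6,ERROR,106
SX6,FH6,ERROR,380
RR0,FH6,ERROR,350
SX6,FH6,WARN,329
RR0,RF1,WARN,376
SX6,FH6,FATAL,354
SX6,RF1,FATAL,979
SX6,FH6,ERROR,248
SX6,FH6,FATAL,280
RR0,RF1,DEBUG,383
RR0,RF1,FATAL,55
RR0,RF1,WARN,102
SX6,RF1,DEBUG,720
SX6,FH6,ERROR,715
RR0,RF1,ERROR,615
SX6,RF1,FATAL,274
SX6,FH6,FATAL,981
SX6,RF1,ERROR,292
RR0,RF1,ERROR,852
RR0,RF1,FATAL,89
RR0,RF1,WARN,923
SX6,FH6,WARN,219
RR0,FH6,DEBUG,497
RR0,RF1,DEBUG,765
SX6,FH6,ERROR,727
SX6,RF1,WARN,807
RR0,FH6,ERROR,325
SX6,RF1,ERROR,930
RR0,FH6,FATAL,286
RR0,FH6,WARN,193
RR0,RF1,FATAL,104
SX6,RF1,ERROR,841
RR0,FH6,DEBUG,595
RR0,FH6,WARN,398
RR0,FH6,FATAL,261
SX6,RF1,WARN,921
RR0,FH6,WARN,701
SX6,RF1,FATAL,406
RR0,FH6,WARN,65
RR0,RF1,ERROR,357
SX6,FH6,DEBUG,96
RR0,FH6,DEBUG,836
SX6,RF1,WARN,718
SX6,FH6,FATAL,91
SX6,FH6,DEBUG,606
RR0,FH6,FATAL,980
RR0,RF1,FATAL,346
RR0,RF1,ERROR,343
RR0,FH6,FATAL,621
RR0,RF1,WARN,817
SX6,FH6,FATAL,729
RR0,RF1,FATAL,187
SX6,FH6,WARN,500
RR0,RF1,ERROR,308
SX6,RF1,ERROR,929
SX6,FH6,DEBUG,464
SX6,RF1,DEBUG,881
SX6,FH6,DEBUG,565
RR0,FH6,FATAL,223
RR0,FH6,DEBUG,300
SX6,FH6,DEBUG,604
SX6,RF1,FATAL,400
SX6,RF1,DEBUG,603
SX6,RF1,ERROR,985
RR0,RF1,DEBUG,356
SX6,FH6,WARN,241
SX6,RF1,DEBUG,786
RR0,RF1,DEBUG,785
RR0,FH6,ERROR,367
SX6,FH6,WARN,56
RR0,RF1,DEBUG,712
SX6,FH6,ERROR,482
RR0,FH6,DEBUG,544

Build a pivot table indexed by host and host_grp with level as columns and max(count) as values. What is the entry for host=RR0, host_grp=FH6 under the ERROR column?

367

Rows with host=RR0, host_grp=FH6 and level=ERROR: count values are 19, 106, 350, 325, 367.
max(19, 106, 350, 325, 367) = 367.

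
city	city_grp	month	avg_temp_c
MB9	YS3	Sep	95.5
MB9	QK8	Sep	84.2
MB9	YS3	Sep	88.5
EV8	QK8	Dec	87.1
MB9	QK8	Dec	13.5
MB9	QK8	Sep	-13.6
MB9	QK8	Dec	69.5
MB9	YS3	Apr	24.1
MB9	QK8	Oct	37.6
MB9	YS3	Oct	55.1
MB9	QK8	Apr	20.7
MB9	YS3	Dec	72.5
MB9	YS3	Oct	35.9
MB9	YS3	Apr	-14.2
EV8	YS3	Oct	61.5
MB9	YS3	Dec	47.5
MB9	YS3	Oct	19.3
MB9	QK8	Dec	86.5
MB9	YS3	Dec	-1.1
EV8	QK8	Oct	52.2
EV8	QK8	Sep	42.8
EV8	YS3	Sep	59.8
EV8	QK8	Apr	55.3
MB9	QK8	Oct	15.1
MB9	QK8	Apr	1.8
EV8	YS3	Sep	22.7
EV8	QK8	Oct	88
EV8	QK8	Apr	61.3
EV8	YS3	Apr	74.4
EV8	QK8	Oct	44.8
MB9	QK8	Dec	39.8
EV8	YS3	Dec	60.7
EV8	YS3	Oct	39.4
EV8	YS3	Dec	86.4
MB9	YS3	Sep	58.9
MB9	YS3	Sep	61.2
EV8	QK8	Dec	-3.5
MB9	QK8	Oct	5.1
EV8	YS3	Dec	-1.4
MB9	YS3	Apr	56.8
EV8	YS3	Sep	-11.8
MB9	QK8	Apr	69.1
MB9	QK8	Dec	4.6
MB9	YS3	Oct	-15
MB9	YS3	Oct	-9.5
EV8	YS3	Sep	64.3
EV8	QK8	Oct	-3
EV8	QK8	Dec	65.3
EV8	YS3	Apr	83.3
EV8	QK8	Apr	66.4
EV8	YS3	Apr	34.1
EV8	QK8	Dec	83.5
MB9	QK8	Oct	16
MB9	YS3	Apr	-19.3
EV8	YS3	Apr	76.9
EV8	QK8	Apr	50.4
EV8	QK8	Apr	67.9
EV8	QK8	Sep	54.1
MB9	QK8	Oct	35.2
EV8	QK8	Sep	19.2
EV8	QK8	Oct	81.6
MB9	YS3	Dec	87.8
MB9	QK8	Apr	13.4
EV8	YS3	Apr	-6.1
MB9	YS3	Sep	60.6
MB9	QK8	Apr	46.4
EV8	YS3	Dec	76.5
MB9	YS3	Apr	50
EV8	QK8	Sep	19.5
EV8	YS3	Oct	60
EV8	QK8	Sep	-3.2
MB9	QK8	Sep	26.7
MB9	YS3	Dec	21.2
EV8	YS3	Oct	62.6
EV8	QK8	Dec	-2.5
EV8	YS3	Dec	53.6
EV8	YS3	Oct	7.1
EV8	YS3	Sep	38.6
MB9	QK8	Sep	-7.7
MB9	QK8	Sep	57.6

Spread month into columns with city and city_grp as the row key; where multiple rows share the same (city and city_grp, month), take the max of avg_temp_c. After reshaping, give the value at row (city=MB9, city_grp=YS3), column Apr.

56.8

Rows with city=MB9, city_grp=YS3 and month=Apr: avg_temp_c values are 24.1, -14.2, 56.8, -19.3, 50.
max(24.1, -14.2, 56.8, -19.3, 50) = 56.8.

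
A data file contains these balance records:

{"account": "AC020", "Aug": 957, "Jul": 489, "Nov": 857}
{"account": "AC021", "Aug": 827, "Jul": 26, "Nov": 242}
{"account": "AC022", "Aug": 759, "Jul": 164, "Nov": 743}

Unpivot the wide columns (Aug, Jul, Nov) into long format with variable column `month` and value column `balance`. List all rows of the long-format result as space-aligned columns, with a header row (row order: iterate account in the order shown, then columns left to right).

Each (account, column) pair becomes one row: 3 × 3 = 9 rows.
For example, (AC020, Aug) → balance=957.

account  month  balance
AC020    Aug    957    
AC020    Jul    489    
AC020    Nov    857    
AC021    Aug    827    
AC021    Jul    26     
AC021    Nov    242    
AC022    Aug    759    
AC022    Jul    164    
AC022    Nov    743    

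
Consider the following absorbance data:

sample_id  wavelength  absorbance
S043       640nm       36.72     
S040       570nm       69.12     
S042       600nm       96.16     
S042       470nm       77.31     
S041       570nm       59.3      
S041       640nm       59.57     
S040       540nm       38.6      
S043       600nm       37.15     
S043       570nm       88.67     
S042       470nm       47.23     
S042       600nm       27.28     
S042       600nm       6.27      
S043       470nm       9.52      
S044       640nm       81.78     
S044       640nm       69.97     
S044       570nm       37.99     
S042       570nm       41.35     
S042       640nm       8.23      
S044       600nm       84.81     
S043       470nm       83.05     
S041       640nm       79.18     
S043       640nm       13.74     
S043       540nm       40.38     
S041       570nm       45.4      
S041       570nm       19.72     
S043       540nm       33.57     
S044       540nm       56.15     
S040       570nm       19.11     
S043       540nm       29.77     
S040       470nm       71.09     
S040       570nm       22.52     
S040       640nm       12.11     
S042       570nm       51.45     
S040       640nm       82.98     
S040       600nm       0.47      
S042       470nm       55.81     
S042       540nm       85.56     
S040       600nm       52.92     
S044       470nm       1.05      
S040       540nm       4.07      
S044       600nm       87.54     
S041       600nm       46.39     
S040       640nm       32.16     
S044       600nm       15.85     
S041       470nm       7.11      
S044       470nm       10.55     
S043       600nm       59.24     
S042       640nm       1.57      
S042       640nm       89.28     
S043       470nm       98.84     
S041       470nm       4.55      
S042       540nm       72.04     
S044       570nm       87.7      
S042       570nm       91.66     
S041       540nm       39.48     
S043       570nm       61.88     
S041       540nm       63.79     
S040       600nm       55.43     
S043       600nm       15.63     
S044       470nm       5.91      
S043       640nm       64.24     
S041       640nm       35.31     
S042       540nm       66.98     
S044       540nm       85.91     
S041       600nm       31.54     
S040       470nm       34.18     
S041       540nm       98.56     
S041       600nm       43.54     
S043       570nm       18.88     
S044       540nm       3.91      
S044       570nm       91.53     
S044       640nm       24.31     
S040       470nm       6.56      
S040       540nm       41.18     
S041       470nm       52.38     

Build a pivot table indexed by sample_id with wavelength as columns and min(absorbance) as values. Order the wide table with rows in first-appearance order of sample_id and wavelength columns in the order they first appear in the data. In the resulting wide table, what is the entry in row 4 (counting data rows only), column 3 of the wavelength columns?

With rows in first-appearance order of sample_id, row 4 is sample_id=S041. wavelength columns in first-appearance order: 640nm, 570nm, 600nm, 470nm, 540nm; column 3 is 600nm.
Long rows with sample_id=S041, wavelength=600nm: min(46.39, 31.54, 43.54) = 31.54.

31.54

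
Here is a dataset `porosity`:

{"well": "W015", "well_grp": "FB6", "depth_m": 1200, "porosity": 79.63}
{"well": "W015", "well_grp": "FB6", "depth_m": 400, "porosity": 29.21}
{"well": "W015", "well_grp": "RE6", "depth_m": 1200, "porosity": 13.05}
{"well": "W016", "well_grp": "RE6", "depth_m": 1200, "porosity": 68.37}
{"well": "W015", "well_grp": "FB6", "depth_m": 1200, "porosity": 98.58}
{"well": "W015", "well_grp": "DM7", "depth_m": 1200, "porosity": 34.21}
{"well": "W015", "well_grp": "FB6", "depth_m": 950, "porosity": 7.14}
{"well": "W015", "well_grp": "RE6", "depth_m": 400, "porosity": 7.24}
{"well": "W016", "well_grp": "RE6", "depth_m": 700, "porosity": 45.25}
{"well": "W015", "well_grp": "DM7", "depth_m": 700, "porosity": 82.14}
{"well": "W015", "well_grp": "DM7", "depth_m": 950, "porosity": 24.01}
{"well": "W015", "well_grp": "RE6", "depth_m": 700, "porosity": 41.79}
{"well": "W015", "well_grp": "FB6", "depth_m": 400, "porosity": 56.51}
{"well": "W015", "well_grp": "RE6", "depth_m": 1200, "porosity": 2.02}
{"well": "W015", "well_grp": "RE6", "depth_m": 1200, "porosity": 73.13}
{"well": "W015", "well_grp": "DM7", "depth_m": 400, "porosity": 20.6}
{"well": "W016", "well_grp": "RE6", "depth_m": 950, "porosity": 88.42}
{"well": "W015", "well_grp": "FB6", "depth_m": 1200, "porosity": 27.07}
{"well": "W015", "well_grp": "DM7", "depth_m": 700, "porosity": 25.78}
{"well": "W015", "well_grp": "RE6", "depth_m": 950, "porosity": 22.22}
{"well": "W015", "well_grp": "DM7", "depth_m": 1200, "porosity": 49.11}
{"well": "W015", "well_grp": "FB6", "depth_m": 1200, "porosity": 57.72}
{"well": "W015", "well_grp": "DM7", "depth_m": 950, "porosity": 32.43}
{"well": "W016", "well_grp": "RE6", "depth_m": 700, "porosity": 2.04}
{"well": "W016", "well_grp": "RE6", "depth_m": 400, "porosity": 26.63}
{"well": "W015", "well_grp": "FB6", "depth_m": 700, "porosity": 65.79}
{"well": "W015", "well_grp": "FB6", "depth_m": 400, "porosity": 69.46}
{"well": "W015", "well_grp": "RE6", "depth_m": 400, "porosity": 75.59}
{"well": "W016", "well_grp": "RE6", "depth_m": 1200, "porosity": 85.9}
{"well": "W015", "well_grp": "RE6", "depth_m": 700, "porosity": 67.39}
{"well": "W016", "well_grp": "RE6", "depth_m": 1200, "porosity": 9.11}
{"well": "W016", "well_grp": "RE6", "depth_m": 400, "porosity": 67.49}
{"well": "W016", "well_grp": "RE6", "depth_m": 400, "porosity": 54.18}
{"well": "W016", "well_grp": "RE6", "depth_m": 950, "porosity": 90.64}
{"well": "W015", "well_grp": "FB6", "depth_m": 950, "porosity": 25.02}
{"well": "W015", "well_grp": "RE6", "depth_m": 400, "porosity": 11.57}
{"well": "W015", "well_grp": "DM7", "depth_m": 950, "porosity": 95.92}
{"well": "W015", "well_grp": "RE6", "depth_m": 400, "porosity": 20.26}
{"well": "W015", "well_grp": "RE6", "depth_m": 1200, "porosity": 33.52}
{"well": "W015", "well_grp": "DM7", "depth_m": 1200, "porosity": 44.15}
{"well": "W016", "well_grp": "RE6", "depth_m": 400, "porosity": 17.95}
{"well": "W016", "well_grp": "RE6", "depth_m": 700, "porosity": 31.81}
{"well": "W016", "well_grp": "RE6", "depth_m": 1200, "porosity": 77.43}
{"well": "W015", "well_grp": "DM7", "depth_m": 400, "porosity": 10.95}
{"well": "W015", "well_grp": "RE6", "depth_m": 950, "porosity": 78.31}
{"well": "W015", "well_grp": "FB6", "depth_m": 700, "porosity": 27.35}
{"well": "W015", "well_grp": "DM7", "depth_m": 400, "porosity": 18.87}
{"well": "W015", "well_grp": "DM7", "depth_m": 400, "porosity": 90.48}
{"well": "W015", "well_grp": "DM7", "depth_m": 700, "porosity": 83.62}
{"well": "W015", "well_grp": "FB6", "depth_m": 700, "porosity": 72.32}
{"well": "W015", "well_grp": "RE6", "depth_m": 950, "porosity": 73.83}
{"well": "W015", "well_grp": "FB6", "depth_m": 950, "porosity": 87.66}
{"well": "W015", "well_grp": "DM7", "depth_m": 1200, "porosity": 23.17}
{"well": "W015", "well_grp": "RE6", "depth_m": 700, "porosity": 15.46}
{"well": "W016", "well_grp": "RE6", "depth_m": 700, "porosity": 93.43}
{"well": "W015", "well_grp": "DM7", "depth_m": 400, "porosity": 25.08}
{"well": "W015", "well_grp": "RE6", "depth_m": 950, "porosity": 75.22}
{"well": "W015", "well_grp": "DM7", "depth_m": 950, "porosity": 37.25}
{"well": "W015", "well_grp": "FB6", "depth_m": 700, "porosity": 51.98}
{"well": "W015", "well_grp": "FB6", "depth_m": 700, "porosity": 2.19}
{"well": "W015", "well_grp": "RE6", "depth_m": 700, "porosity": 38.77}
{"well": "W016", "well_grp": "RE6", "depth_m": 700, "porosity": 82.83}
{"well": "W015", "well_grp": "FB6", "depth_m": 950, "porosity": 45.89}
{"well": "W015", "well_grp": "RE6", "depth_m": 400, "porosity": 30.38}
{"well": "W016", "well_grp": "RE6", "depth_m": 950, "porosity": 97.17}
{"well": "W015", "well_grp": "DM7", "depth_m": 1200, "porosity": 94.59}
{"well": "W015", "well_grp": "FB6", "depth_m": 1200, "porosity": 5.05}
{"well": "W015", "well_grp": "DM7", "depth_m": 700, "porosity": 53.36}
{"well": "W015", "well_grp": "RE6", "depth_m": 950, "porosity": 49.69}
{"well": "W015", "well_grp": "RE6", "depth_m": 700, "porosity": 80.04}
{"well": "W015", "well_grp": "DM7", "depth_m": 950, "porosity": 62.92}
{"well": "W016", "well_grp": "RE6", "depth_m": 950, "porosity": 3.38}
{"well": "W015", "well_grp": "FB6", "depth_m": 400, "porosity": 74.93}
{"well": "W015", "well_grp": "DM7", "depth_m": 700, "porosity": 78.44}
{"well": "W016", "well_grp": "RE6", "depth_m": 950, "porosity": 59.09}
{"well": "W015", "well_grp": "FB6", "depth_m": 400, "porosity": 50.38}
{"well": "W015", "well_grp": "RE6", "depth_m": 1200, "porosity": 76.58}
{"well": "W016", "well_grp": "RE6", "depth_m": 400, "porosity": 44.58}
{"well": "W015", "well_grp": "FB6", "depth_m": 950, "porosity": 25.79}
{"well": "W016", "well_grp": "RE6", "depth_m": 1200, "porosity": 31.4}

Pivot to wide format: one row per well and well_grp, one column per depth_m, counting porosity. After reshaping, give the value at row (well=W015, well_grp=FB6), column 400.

Rows with well=W015, well_grp=FB6 and depth_m=400: porosity values are 29.21, 56.51, 69.46, 74.93, 50.38.
5 rows match — count = 5.

5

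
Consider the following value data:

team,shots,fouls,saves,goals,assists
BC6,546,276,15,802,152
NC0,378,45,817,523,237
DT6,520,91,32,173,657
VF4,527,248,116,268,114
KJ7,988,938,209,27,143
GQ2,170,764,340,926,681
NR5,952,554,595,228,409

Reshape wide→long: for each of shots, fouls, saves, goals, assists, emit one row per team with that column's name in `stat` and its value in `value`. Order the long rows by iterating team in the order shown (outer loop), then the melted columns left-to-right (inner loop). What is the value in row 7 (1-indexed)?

45

35 rows total (7 × 5). Row 7: index ⌊(7-1)/5⌋ = 1 into team → NC0; (7-1) mod 5 = 1 into the melted columns → fouls.
So row 7 is (NC0, fouls, 45); value = 45.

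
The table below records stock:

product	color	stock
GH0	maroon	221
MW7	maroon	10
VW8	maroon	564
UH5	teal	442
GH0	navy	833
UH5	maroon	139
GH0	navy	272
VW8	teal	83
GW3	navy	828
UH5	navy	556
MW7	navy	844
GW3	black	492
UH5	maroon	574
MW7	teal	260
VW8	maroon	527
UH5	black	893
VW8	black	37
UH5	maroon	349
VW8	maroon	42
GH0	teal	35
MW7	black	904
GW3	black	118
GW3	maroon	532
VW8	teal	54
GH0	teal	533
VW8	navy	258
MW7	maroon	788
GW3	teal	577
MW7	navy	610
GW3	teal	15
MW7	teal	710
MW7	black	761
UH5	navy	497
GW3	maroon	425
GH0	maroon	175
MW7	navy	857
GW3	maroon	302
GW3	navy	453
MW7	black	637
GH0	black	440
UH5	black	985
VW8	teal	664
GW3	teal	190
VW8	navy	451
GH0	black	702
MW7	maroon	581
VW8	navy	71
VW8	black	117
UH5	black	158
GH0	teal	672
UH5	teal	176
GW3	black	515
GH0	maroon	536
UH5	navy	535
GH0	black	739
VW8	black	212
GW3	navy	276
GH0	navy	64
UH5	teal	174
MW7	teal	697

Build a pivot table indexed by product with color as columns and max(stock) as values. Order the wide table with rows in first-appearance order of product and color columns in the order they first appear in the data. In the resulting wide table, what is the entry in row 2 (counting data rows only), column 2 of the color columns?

710

With rows in first-appearance order of product, row 2 is product=MW7. color columns in first-appearance order: maroon, teal, navy, black; column 2 is teal.
Long rows with product=MW7, color=teal: max(260, 710, 697) = 710.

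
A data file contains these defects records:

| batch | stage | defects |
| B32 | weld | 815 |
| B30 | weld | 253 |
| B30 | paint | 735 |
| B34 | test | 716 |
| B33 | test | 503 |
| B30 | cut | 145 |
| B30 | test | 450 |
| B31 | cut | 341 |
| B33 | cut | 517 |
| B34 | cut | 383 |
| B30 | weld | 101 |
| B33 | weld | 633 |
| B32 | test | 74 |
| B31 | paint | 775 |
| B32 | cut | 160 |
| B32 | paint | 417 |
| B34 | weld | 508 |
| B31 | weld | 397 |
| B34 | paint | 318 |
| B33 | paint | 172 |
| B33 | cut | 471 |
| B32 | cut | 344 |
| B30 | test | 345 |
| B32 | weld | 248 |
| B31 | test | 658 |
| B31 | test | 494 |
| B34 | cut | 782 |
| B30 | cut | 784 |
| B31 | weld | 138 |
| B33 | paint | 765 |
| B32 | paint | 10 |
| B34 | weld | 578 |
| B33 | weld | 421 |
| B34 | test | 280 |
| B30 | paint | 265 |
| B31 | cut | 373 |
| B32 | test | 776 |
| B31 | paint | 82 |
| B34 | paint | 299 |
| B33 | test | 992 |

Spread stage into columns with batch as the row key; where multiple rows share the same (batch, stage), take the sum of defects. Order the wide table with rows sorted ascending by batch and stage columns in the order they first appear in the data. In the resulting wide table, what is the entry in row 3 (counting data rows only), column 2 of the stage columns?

With rows sorted ascending by batch, row 3 is batch=B32. stage columns in first-appearance order: weld, paint, test, cut; column 2 is paint.
Long rows with batch=B32, stage=paint: 417 + 10 = 427.

427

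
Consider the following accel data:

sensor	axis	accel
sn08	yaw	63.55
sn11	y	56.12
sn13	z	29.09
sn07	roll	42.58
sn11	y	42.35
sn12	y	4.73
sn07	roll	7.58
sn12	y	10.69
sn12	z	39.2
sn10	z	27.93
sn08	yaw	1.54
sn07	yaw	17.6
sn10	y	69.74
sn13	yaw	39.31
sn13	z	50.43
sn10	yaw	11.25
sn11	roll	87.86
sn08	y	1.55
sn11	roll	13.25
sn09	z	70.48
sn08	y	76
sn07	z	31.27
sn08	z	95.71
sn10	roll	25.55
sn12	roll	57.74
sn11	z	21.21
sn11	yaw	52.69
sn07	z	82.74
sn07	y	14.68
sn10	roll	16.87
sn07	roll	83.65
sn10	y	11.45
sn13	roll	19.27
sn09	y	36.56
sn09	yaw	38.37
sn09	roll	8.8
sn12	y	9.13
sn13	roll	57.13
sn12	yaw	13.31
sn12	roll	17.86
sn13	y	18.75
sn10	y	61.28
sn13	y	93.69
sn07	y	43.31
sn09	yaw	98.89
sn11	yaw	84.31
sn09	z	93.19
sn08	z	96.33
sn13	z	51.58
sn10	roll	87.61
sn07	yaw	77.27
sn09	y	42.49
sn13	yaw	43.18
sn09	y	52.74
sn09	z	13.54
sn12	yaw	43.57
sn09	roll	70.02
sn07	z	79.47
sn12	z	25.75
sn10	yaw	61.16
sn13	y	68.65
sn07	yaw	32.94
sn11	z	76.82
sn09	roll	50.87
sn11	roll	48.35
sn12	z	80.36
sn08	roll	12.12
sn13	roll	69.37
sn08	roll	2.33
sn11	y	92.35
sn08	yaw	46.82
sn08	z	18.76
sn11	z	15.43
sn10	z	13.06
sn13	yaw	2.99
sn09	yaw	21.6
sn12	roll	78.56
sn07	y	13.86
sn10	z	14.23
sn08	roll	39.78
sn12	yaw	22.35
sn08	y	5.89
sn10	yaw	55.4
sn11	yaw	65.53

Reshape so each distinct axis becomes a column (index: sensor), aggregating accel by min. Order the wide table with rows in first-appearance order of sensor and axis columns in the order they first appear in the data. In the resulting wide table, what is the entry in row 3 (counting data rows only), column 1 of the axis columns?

2.99

With rows in first-appearance order of sensor, row 3 is sensor=sn13. axis columns in first-appearance order: yaw, y, z, roll; column 1 is yaw.
Long rows with sensor=sn13, axis=yaw: min(39.31, 43.18, 2.99) = 2.99.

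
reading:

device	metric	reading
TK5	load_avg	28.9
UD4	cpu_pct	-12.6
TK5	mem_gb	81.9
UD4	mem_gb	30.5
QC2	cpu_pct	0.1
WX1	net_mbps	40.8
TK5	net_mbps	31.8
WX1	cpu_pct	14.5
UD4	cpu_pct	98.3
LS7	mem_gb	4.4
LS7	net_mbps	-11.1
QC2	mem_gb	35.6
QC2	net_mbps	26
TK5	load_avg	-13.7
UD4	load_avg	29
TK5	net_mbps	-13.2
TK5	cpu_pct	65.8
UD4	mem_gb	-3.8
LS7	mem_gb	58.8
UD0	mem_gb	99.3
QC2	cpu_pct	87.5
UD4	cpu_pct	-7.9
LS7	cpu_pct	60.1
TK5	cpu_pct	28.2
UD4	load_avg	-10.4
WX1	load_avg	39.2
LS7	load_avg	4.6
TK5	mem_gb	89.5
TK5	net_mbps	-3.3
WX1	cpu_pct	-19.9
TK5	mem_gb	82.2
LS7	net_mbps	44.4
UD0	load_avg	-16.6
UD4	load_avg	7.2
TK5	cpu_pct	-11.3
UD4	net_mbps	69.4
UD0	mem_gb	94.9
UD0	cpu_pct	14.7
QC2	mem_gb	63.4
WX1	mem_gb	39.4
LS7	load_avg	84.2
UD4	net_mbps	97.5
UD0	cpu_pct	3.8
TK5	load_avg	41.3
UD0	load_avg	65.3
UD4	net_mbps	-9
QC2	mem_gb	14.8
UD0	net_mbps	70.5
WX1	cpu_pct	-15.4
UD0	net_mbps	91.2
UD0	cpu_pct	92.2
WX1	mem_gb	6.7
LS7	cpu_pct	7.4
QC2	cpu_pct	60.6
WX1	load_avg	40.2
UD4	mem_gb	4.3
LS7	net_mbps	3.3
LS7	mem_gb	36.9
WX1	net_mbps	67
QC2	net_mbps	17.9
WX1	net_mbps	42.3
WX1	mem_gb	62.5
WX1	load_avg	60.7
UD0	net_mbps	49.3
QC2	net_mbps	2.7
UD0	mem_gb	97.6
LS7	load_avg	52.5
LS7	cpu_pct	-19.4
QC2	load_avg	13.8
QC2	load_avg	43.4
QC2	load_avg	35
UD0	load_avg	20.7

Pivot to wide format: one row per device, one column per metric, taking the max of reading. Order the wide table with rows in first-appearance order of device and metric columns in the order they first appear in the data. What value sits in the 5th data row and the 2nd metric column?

60.1

With rows in first-appearance order of device, row 5 is device=LS7. metric columns in first-appearance order: load_avg, cpu_pct, mem_gb, net_mbps; column 2 is cpu_pct.
Long rows with device=LS7, metric=cpu_pct: max(60.1, 7.4, -19.4) = 60.1.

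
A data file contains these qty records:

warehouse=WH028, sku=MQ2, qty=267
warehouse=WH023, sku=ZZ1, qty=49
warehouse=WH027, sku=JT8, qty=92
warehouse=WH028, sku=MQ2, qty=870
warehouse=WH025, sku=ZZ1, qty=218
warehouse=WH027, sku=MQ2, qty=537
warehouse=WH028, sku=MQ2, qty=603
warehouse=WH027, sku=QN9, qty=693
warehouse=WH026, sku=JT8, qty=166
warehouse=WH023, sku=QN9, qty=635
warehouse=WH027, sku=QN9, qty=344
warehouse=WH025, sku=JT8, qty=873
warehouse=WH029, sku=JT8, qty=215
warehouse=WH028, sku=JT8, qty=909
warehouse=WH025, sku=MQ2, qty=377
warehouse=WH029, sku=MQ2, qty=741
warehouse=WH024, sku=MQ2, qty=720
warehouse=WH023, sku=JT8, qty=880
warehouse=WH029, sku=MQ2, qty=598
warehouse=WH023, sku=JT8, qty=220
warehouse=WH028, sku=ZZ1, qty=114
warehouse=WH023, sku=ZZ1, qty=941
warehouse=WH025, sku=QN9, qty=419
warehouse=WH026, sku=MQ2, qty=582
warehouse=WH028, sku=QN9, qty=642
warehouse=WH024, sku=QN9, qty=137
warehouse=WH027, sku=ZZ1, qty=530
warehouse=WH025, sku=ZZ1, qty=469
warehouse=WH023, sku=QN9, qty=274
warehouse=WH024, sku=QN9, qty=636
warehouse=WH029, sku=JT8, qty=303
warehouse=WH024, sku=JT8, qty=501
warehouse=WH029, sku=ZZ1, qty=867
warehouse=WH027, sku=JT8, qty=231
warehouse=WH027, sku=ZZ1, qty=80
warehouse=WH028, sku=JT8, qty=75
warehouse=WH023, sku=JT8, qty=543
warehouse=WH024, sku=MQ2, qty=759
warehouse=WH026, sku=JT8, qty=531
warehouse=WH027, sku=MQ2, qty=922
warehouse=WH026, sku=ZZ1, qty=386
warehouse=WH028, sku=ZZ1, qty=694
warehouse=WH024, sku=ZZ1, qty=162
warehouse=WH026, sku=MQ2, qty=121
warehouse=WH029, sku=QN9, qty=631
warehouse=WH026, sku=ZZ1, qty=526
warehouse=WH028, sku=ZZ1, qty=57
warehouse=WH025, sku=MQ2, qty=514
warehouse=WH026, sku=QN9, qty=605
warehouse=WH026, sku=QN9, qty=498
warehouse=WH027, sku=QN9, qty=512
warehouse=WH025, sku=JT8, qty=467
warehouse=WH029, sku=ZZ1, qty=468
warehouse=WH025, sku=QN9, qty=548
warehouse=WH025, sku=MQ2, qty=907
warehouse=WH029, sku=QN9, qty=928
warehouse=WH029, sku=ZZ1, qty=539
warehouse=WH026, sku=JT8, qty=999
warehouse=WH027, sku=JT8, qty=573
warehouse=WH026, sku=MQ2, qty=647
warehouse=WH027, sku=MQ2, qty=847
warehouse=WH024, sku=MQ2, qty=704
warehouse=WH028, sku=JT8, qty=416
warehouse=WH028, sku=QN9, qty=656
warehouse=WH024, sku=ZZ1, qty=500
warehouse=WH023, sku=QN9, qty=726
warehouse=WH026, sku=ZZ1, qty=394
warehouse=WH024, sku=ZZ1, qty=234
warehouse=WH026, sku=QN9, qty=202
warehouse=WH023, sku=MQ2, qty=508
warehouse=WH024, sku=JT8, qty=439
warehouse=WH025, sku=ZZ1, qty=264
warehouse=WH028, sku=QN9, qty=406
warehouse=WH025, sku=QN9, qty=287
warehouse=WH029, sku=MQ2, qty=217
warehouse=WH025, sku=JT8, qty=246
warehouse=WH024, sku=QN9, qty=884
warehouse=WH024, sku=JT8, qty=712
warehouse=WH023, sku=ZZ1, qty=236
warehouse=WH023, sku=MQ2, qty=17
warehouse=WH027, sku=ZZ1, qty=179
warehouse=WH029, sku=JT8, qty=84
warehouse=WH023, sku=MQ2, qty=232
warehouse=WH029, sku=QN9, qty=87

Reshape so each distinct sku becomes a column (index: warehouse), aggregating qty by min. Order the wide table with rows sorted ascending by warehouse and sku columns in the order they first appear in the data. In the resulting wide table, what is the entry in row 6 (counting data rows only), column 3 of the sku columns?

With rows sorted ascending by warehouse, row 6 is warehouse=WH028. sku columns in first-appearance order: MQ2, ZZ1, JT8, QN9; column 3 is JT8.
Long rows with warehouse=WH028, sku=JT8: min(909, 75, 416) = 75.

75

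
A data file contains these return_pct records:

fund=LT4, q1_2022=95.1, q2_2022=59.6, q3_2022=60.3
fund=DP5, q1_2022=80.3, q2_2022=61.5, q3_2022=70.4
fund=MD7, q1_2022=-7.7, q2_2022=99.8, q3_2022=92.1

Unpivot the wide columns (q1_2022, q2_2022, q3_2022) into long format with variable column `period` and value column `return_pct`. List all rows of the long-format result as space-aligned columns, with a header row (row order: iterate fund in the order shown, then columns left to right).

fund  period   return_pct
LT4   q1_2022  95.1      
LT4   q2_2022  59.6      
LT4   q3_2022  60.3      
DP5   q1_2022  80.3      
DP5   q2_2022  61.5      
DP5   q3_2022  70.4      
MD7   q1_2022  -7.7      
MD7   q2_2022  99.8      
MD7   q3_2022  92.1      

Each (fund, column) pair becomes one row: 3 × 3 = 9 rows.
For example, (LT4, q1_2022) → return_pct=95.1.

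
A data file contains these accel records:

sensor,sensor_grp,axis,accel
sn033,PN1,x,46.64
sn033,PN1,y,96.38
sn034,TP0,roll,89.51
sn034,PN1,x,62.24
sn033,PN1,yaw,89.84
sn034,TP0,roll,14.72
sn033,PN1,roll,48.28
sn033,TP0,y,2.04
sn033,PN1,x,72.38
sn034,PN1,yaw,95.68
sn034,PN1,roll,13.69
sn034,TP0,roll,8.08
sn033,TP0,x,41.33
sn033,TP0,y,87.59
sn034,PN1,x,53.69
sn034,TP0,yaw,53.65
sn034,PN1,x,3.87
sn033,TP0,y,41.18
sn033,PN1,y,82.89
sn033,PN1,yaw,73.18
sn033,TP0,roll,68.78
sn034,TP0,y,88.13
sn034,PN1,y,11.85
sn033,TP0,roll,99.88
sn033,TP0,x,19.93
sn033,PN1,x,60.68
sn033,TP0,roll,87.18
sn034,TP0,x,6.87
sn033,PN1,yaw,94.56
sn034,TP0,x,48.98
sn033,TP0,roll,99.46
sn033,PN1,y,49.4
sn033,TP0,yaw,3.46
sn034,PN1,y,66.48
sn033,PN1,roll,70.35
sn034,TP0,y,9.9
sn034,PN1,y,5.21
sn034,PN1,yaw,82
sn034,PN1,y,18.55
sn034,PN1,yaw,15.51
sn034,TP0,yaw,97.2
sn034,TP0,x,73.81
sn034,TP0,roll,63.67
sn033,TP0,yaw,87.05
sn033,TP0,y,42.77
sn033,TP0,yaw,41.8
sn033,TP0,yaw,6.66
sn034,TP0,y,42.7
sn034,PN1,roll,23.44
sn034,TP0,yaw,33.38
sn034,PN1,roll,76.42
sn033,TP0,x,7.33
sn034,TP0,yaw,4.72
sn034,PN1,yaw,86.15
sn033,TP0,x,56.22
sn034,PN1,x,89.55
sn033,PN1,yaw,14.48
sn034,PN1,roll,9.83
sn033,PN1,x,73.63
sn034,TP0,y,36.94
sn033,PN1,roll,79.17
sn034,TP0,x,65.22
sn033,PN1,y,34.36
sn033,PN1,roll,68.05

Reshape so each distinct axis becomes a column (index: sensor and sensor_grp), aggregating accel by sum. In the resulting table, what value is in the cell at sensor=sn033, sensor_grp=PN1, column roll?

Rows with sensor=sn033, sensor_grp=PN1 and axis=roll: accel values are 48.28, 70.35, 79.17, 68.05.
48.28 + 70.35 + 79.17 + 68.05 = 265.85.

265.85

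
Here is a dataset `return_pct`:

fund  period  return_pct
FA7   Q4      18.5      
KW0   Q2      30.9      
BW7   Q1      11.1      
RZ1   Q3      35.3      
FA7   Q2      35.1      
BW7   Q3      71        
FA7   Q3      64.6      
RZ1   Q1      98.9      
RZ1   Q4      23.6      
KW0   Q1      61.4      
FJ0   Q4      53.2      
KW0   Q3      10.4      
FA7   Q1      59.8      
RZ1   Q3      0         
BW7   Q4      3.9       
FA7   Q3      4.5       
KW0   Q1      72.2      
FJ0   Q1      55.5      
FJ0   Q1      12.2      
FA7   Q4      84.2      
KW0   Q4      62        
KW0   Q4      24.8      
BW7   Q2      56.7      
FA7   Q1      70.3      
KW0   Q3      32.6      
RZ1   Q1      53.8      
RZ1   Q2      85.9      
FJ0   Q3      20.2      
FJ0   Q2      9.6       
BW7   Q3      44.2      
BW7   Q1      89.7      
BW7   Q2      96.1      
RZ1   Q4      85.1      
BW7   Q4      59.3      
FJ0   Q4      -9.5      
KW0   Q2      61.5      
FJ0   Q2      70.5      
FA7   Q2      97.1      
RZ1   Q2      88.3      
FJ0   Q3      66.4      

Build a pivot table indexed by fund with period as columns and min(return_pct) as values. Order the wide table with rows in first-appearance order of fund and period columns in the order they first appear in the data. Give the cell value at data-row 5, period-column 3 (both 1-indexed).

With rows in first-appearance order of fund, row 5 is fund=FJ0. period columns in first-appearance order: Q4, Q2, Q1, Q3; column 3 is Q1.
Long rows with fund=FJ0, period=Q1: min(55.5, 12.2) = 12.2.

12.2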